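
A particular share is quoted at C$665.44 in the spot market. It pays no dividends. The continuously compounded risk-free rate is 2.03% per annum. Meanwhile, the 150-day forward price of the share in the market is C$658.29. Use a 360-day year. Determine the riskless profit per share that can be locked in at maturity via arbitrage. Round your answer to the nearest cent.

Fair forward: F* = S·e^(carry·T), with carry = r = 0.0203
F* = 665.44 · e^(0.0203 × 150/360) = 665.44 · e^0.008458 = 665.44 × 1.008494 = C$671.0922
Market C$658.29 < fair C$671.0922: forward underpriced → reverse cash-and-carry (short spot, go long the forward).
At maturity, profit = |F_mkt − F*| = |658.29 − 671.0922| = C$12.80 per share

C$12.80 per share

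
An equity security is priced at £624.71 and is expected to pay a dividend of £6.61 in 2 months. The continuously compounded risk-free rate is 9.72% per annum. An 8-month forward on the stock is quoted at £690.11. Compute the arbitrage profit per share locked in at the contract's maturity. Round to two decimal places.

£30.52 per share

PV(dividends) I = 6.61·e^(−0.0972·2/12) = 6.5038
Fair forward F* = (S − I)·e^(rT) = (624.71 − 6.5038)·e^0.064800 = 618.2062 × 1.066946 = 659.5926
Market £690.11 > fair 659.5926: forward overpriced → cash-and-carry (borrow at r, buy the stock and collect the dividends, short the forward).
Profit at T = |F_mkt − F*| = |690.11 − 659.5926| = £30.52 per share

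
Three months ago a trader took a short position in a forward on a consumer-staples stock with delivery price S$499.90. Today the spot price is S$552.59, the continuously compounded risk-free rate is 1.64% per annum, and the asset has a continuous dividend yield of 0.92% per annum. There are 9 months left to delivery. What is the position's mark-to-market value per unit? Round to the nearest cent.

Current fair forward for the remaining 9 months: F = S·e^((r − q)·T), (r − q) = 0.0164 − 0.0092 = 0.0072
F = 552.59 · e^(0.0072 × 9/12) = 552.59 × 1.005415 = 555.5823
Value of long forward = (F − K)·e^(−rT) = (555.5823 − 499.90) · e^(−0.0164·9/12)
= 55.6823 × 0.987775 = 55.00
Short position value = −(long value) = -S$55.00

-S$55.00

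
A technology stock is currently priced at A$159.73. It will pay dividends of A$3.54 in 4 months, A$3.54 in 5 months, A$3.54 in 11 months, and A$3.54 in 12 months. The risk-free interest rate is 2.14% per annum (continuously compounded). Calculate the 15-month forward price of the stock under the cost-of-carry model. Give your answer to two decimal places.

A$149.72

PV(dividends) I = 3.54·e^(−0.0214·4/12) + 3.54·e^(−0.0214·5/12) + 3.54·e^(−0.0214·11/12) + 3.54·e^(−0.0214·12/12)
I = 3.5148 + 3.5086 + 3.4712 + 3.4650 = 13.9596
F = (S − I)·e^(rT) = (159.73 − 13.9596) · e^(0.0214·15/12)
= 145.7704 · e^0.026750 = 145.7704 × 1.027111 = A$149.72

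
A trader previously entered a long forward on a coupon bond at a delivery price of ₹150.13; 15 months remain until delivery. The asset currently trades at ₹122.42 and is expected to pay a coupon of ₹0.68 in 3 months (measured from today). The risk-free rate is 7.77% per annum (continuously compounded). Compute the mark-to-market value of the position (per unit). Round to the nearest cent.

-₹14.48

PV(remaining coupons) I = 0.68·e^(−0.0777·3/12) = 0.6669
Current forward F = (S − I)·e^(rT) = (122.42 − 0.6669)·e^(0.0777·15/12) = 121.7531 × 1.101998 = 134.1717
Value (long) = (F − K)·e^(−rT) = (134.1717 − 150.13) × 0.907443 = -14.4812
Value = -₹14.48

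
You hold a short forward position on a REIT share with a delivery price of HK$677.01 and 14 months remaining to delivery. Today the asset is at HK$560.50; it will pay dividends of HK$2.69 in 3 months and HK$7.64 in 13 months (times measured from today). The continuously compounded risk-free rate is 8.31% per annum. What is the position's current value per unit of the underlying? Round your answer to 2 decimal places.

PV(remaining dividends) I = 2.69·e^(−0.0831·3/12) + 7.64·e^(−0.0831·13/12) = 9.6170
Current forward F = (S − I)·e^(rT) = (560.50 − 9.6170)·e^(0.0831·14/12) = 550.8830 × 1.101805 = 606.9656
Value (long) = (F − K)·e^(−rT) = (606.9656 − 677.01) × 0.907601 = -63.5724
Short position value = −(long value) = HK$63.57

HK$63.57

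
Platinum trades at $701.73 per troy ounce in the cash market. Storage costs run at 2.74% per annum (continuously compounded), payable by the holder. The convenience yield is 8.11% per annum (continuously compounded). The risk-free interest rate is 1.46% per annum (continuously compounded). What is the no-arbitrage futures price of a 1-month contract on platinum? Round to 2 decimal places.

$699.45 per troy ounce

Net carry = r + u − y = 0.0146 + 0.0274 − 0.0811 = -0.0391
F = S·e^((r+u−y)T) = 701.73 · e^(-0.0391 × 1/12) = 701.73 · e^-0.003258
= 701.73 × 0.996747 = $699.45 per troy ounce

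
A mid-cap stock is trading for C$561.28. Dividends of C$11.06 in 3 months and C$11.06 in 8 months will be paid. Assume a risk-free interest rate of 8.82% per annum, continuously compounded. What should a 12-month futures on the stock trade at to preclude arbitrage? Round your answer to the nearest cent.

C$589.83

PV(dividends) I = 11.06·e^(−0.0882·3/12) + 11.06·e^(−0.0882·8/12)
I = 10.8188 + 10.4284 = 21.2472
F = (S − I)·e^(rT) = (561.28 − 21.2472) · e^(0.0882·12/12)
= 540.0328 · e^0.088200 = 540.0328 × 1.092207 = C$589.83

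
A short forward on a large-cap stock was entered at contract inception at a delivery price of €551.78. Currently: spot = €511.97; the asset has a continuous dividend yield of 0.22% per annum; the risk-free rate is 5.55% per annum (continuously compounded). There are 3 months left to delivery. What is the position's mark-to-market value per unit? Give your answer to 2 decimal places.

€32.49

Current fair forward for the remaining 3 months: F = S·e^((r − q)·T), (r − q) = 0.0555 − 0.0022 = 0.0533
F = 511.97 · e^(0.0533 × 3/12) = 511.97 × 1.013414 = 518.8376
Value of long forward = (F − K)·e^(−rT) = (518.8376 − 551.78) · e^(−0.0555·3/12)
= -32.9424 × 0.986221 = -32.49
Short position value = −(long value) = €32.49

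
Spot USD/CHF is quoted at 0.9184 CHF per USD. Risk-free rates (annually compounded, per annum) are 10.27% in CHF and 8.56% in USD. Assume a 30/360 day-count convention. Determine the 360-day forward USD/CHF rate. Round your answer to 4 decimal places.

By covered interest parity, F = S · (1+r_CHF)^T / (1+r_USD)^T
= 0.9184 × 1.102700 / 1.085600 = 0.9184 × 1.015752
F = 0.9329 CHF per USD

0.9329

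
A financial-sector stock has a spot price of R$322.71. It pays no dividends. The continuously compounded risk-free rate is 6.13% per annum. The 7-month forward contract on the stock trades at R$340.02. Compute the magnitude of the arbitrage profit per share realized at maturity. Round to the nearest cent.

R$5.56 per share

Fair forward: F* = S·e^(carry·T), with carry = r = 0.0613
F* = 322.71 · e^(0.0613 × 7/12) = 322.71 · e^0.035758 = 322.71 × 1.036405 = R$334.4583
Market R$340.02 > fair R$334.4583: forward overpriced → cash-and-carry (buy spot, short the forward).
At maturity, profit = |F_mkt − F*| = |340.02 − 334.4583| = R$5.56 per share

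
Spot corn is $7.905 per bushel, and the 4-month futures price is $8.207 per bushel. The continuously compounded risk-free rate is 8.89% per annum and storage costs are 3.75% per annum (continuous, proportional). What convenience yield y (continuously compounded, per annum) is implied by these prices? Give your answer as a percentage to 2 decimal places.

1.39%

F = S·e^((r+u−y)T) ⇒ (r+u−y) = ln(F/S)/T
ln(8.207/7.905) = 0.037492; /T ⇒ 0.112476
y = r + u − ln(F/S)/T = 0.0889 + 0.0375 − 0.112476 = 0.013924
y = 1.39%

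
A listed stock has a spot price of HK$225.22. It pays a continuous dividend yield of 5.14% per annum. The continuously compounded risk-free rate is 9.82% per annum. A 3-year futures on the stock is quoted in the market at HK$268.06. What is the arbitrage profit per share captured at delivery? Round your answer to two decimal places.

Fair futures: F* = S·e^(carry·T), with carry = (r − q) = 0.0982 − 0.0514 = 0.0468
F* = 225.22 · e^(0.0468 × 3) = 225.22 · e^0.140400 = 225.22 × 1.150734 = HK$259.1683
Market HK$268.06 > fair HK$259.1683: forward overpriced → cash-and-carry (buy spot, short the forward).
At maturity, profit = |F_mkt − F*| = |268.06 − 259.1683| = HK$8.89 per share

HK$8.89 per share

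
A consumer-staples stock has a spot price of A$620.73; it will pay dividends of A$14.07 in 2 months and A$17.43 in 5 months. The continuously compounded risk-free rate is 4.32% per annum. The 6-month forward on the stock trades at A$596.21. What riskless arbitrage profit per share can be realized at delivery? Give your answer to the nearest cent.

A$6.31 per share

PV(dividends) I = 14.07·e^(−0.0432·2/12) + 17.43·e^(−0.0432·5/12) = 31.0881
Fair forward F* = (S − I)·e^(rT) = (620.73 − 31.0881)·e^0.021600 = 589.6419 × 1.021835 = 602.5167
Market A$596.21 < fair 602.5167: forward underpriced → reverse cash-and-carry (short the stock, invest proceeds at r, pay the dividends, go long the forward).
Profit at T = |F_mkt − F*| = |596.21 − 602.5167| = A$6.31 per share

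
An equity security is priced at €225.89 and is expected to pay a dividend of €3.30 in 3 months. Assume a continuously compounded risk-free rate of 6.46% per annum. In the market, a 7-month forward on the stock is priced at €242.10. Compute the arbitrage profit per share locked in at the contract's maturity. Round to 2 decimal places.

€10.91 per share

PV(dividends) I = 3.30·e^(−0.0646·3/12) = 3.2471
Fair forward F* = (S − I)·e^(rT) = (225.89 − 3.2471)·e^0.037683 = 222.6429 × 1.038402 = 231.1928
Market €242.10 > fair 231.1928: forward overpriced → cash-and-carry (borrow at r, buy the stock and collect the dividends, short the forward).
Profit at T = |F_mkt − F*| = |242.10 − 231.1928| = €10.91 per share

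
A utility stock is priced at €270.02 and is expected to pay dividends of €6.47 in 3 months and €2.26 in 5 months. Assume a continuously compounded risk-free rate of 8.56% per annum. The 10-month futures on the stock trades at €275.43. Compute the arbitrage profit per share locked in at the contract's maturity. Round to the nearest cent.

PV(dividends) I = 6.47·e^(−0.0856·3/12) + 2.26·e^(−0.0856·5/12) = 8.5138
Fair futures F* = (S − I)·e^(rT) = (270.02 − 8.5138)·e^0.071333 = 261.5062 × 1.073939 = 280.8417
Market €275.43 < fair 280.8417: forward underpriced → reverse cash-and-carry (short the stock, invest proceeds at r, pay the dividends, go long the forward).
Profit at T = |F_mkt − F*| = |275.43 − 280.8417| = €5.41 per share

€5.41 per share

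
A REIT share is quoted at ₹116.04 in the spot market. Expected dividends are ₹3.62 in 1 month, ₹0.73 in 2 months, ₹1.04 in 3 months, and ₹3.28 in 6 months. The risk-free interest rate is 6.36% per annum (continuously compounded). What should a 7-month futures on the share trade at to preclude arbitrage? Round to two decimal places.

PV(dividends) I = 3.62·e^(−0.0636·1/12) + 0.73·e^(−0.0636·2/12) + 1.04·e^(−0.0636·3/12) + 3.28·e^(−0.0636·6/12)
I = 3.6009 + 0.7223 + 1.0236 + 3.1773 = 8.5241
F = (S − I)·e^(rT) = (116.04 − 8.5241) · e^(0.0636·7/12)
= 107.5159 · e^0.037100 = 107.5159 × 1.037797 = ₹111.58

₹111.58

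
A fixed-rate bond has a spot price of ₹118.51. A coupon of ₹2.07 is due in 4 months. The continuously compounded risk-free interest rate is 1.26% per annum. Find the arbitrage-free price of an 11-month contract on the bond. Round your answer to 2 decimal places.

₹117.80

PV(coupons) I = 2.07·e^(−0.0126·4/12)
I = 2.0613
F = (S − I)·e^(rT) = (118.51 − 2.0613) · e^(0.0126·11/12)
= 116.4487 · e^0.011550 = 116.4487 × 1.011617 = ₹117.80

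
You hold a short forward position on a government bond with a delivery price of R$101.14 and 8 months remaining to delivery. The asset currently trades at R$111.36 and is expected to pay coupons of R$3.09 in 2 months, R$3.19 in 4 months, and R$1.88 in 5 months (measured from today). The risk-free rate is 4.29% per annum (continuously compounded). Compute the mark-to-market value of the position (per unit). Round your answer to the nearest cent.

-R$5.01

PV(remaining coupons) I = 3.09·e^(−0.0429·2/12) + 3.19·e^(−0.0429·4/12) + 1.88·e^(−0.0429·5/12) = 8.0594
Current forward F = (S − I)·e^(rT) = (111.36 − 8.0594)·e^(0.0429·8/12) = 103.3006 × 1.029013 = 106.2977
Value (long) = (F − K)·e^(−rT) = (106.2977 − 101.14) × 0.971805 = 5.0123
Short position value = −(long value) = -R$5.01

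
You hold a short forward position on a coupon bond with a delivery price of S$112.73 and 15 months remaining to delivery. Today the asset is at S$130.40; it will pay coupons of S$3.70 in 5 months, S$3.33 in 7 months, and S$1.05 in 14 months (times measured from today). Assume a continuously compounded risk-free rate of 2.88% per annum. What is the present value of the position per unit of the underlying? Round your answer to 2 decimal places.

-S$13.71

PV(remaining coupons) I = 3.70·e^(−0.0288·5/12) + 3.33·e^(−0.0288·7/12) + 1.05·e^(−0.0288·14/12) = 7.9457
Current forward F = (S − I)·e^(rT) = (130.40 − 7.9457)·e^(0.0288·15/12) = 122.4543 × 1.036656 = 126.9430
Value (long) = (F − K)·e^(−rT) = (126.9430 − 112.73) × 0.964640 = 13.7104
Short position value = −(long value) = -S$13.71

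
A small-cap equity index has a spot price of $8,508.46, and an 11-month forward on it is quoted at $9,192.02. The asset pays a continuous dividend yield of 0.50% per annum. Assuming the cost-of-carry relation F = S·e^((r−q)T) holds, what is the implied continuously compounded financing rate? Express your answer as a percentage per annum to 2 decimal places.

8.93%

From F = S·e^((r−q)T): (r − q) = ln(F/S)/T
ln(9192.02/8508.46) = ln(1.080339) = 0.077275
(r − q) = 0.077275 / (11/12) = 0.084300
r = ln(F/S)/T + q = 0.084300 + 0.0050 = 0.089300
r = 8.93%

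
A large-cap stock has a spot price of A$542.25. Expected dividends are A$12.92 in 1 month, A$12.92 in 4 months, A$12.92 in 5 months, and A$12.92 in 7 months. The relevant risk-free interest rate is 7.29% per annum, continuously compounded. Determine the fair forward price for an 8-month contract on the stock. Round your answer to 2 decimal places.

PV(dividends) I = 12.92·e^(−0.0729·1/12) + 12.92·e^(−0.0729·4/12) + 12.92·e^(−0.0729·5/12) + 12.92·e^(−0.0729·7/12)
I = 12.8417 + 12.6098 + 12.5335 + 12.3821 = 50.3671
F = (S − I)·e^(rT) = (542.25 − 50.3671) · e^(0.0729·8/12)
= 491.8829 · e^0.048600 = 491.8829 × 1.049800 = A$516.38

A$516.38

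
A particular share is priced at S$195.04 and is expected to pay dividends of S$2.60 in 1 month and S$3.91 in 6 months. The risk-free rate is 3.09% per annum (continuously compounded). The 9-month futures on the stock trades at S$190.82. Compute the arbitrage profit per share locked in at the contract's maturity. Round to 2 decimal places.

PV(dividends) I = 2.60·e^(−0.0309·1/12) + 3.91·e^(−0.0309·6/12) = 6.4434
Fair futures F* = (S − I)·e^(rT) = (195.04 − 6.4434)·e^0.023175 = 188.5966 × 1.023446 = 193.0184
Market S$190.82 < fair 193.0184: forward underpriced → reverse cash-and-carry (short the stock, invest proceeds at r, pay the dividends, go long the forward).
Profit at T = |F_mkt − F*| = |190.82 − 193.0184| = S$2.20 per share

S$2.20 per share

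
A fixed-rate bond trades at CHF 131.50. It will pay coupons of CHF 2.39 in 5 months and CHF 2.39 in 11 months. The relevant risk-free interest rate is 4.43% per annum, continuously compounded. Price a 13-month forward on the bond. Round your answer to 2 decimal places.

PV(coupons) I = 2.39·e^(−0.0443·5/12) + 2.39·e^(−0.0443·11/12)
I = 2.3463 + 2.2949 = 4.6412
F = (S − I)·e^(rT) = (131.50 − 4.6412) · e^(0.0443·13/12)
= 126.8588 · e^0.047992 = 126.8588 × 1.049162 = CHF 133.10

CHF 133.10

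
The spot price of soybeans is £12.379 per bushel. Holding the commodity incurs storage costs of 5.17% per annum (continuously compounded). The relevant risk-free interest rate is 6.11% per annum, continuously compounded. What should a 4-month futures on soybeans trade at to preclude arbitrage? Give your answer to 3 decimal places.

£12.853 per bushel

Net carry = r + u − y = 0.0611 + 0.0517 − 0.0000 = 0.1128
F = S·e^((r+u−y)T) = 12.379 · e^(0.1128 × 4/12) = 12.379 · e^0.037600
= 12.379 × 1.038316 = £12.853 per bushel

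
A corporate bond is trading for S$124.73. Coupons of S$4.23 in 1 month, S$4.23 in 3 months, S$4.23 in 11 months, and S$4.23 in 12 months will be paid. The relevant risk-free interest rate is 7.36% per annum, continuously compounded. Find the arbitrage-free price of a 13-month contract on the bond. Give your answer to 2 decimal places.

S$117.49

PV(coupons) I = 4.23·e^(−0.0736·1/12) + 4.23·e^(−0.0736·3/12) + 4.23·e^(−0.0736·11/12) + 4.23·e^(−0.0736·12/12)
I = 4.2041 + 4.1529 + 3.9540 + 3.9299 = 16.2409
F = (S − I)·e^(rT) = (124.73 − 16.2409) · e^(0.0736·13/12)
= 108.4891 · e^0.079733 = 108.4891 × 1.082998 = S$117.49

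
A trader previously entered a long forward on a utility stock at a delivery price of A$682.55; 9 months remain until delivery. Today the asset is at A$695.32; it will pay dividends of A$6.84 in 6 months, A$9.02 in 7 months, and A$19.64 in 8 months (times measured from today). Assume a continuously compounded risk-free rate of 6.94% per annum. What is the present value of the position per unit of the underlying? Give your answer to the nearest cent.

PV(remaining dividends) I = 6.84·e^(−0.0694·6/12) + 9.02·e^(−0.0694·7/12) + 19.64·e^(−0.0694·8/12) = 34.0209
Current forward F = (S − I)·e^(rT) = (695.32 − 34.0209)·e^(0.0694·9/12) = 661.2991 × 1.053428 = 696.6310
Value (long) = (F − K)·e^(−rT) = (696.6310 − 682.55) × 0.949281 = 13.3668
Value = A$13.37

A$13.37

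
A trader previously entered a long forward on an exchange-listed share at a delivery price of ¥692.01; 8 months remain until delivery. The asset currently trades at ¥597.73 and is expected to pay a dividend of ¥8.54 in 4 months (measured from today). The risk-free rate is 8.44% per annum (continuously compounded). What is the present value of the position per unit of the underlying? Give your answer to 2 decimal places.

-¥64.72

PV(remaining dividends) I = 8.54·e^(−0.0844·4/12) = 8.3031
Current forward F = (S − I)·e^(rT) = (597.73 − 8.3031)·e^(0.0844·8/12) = 589.4269 × 1.057880 = 623.5429
Value (long) = (F − K)·e^(−rT) = (623.5429 − 692.01) × 0.945287 = -64.7211
Value = -¥64.72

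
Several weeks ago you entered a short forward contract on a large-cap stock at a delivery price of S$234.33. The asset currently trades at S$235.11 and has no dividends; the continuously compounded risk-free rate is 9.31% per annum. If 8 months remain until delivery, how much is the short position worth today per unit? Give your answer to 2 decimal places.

Current fair forward for the remaining 8 months: F = S·e^(r·T), r = 0.0931
F = 235.11 · e^(0.0931 × 8/12) = 235.11 × 1.064033 = 250.1648
Value of long forward = (F − K)·e^(−rT) = (250.1648 − 234.33) · e^(−0.0931·8/12)
= 15.8348 × 0.939820 = 14.88
Short position value = −(long value) = -S$14.88

-S$14.88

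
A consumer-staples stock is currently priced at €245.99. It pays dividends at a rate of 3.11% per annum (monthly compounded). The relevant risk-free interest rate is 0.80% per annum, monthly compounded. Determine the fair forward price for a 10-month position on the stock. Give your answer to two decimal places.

€241.31

F = S · (1+r/12)^(12T) / (1+q/12)^(12T)
= 245.99 × 1.006687 / 1.026221 = 245.99 × 0.980965
F = €241.31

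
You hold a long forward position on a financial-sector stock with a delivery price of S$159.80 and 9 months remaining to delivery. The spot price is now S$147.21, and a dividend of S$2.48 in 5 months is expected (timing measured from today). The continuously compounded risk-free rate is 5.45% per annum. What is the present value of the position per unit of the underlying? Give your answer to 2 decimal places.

PV(remaining dividends) I = 2.48·e^(−0.0545·5/12) = 2.4243
Current forward F = (S − I)·e^(rT) = (147.21 − 2.4243)·e^(0.0545·9/12) = 144.7857 × 1.041722 = 150.8264
Value (long) = (F − K)·e^(−rT) = (150.8264 − 159.80) × 0.959949 = -8.6142
Value = -S$8.61

-S$8.61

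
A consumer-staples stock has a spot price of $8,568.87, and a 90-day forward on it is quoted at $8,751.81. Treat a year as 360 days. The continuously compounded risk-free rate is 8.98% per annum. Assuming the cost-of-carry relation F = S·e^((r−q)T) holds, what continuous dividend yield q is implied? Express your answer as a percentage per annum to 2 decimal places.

0.53%

From F = S·e^((r−q)T): (r − q) = ln(F/S)/T
ln(8751.81/8568.87) = ln(1.021349) = 0.021124
(r − q) = 0.021124 / (90/360) = 0.084496
q = r − ln(F/S)/T = 0.0898 − 0.084496 = 0.005304
q = 0.53%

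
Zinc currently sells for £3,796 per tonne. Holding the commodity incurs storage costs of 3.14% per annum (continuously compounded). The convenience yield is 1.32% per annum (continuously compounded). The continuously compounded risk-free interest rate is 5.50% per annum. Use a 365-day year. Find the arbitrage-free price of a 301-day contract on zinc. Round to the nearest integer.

£4,032 per tonne

Net carry = r + u − y = 0.0550 + 0.0314 − 0.0132 = 0.0732
F = S·e^((r+u−y)T) = 3796 · e^(0.0732 × 301/365) = 3796 · e^0.060365
= 3796 × 1.062224 = £4,032 per tonne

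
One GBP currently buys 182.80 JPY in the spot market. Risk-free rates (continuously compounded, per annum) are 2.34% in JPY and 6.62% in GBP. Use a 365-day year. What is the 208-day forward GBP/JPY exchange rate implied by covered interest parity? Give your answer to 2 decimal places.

F = S·e^((r_JPY − r_GBP)T) = 182.80 · e^((0.0234 − 0.0662) × 208/365)
= 182.80 · e^-0.024390 = 182.80 × 0.975905
F = 178.40 JPY per GBP

178.40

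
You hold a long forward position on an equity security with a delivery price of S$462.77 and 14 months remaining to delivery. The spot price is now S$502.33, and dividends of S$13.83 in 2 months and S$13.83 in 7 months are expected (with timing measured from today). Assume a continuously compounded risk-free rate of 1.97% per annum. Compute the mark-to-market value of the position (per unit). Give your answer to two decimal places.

PV(remaining dividends) I = 13.83·e^(−0.0197·2/12) + 13.83·e^(−0.0197·7/12) = 27.4566
Current forward F = (S − I)·e^(rT) = (502.33 − 27.4566)·e^(0.0197·14/12) = 474.8734 × 1.023249 = 485.9137
Value (long) = (F − K)·e^(−rT) = (485.9137 − 462.77) × 0.977279 = 22.6179
Value = S$22.62

S$22.62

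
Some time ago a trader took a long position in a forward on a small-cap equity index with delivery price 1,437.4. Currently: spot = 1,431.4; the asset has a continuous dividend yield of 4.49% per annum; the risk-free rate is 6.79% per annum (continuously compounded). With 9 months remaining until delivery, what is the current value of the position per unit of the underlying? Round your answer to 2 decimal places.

Current fair forward for the remaining 9 months: F = S·e^((r − q)·T), (r − q) = 0.0679 − 0.0449 = 0.0230
F = 1431.4 · e^(0.0230 × 9/12) = 1431.4 × 1.01739964 = 1456.3058
Value of long forward = (F − K)·e^(−rT) = (1456.3058 − 1437.4) · e^(−0.0679·9/12)
= 18.9058 × 0.95034994 = 17.97

17.97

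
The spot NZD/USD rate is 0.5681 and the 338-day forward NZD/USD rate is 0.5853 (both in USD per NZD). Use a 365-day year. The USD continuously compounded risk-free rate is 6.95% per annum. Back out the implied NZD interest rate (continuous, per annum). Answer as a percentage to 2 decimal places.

3.73%

F = S·e^((r_USD − r_NZD)T) ⇒ r_NZD = r_USD − ln(F/S)/T
ln(0.5853/0.5681) = 0.029827; /(338/365) = 0.032210
r_NZD = 0.0695 − 0.032210 = 0.037290
r_NZD = 3.73%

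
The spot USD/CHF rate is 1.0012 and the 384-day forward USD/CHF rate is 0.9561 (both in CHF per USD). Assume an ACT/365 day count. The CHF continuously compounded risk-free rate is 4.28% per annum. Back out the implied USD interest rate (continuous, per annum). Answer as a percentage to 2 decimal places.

8.66%

F = S·e^((r_CHF − r_USD)T) ⇒ r_USD = r_CHF − ln(F/S)/T
ln(0.9561/1.0012) = -0.046092; /(384/365) = -0.043811
r_USD = 0.0428 + 0.043811 = 0.086611
r_USD = 8.66%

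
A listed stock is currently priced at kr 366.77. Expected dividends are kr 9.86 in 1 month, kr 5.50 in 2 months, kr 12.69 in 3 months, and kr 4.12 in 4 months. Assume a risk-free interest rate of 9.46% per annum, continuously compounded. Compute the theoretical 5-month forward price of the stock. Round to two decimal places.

PV(dividends) I = 9.86·e^(−0.0946·1/12) + 5.50·e^(−0.0946·2/12) + 12.69·e^(−0.0946·3/12) + 4.12·e^(−0.0946·4/12)
I = 9.7826 + 5.4140 + 12.3934 + 3.9921 = 31.5821
F = (S − I)·e^(rT) = (366.77 − 31.5821) · e^(0.0946·5/12)
= 335.1879 · e^0.039417 = 335.1879 × 1.040204 = kr 348.66

kr 348.66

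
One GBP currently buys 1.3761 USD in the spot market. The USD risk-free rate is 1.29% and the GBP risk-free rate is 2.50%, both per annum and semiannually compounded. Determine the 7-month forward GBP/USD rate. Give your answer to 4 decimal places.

By covered interest parity, F = S · (1+r_USD/2)^(2T) / (1+r_GBP/2)^(2T)
= 1.3761 × 1.007529 / 1.014598 = 1.3761 × 0.993033
F = 1.3665 USD per GBP

1.3665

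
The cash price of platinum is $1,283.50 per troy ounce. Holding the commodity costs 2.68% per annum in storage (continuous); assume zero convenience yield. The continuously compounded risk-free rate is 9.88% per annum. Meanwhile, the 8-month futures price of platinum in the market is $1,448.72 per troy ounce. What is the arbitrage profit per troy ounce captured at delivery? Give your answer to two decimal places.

$53.12 per troy ounce

Fair futures: F* = S·e^(carry·T), with carry = (r + u) = 0.0988 + 0.0268 = 0.1256
F* = 1283.50 · e^(0.1256 × 8/12) = 1283.50 · e^0.08373333 = 1283.50 × 1.08733889 = $1395.5995
Market $1448.72 > fair $1395.5995: forward overpriced → cash-and-carry (buy spot, short the forward).
At maturity, profit = |F_mkt − F*| = |1448.72 − 1395.5995| = $53.12 per troy ounce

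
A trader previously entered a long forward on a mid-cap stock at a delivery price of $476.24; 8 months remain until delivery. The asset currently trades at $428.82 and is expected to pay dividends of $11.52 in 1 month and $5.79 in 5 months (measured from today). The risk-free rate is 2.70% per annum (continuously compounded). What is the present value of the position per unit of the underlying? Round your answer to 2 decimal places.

-$56.14

PV(remaining dividends) I = 11.52·e^(−0.0270·1/12) + 5.79·e^(−0.0270·5/12) = 17.2193
Current forward F = (S − I)·e^(rT) = (428.82 − 17.2193)·e^(0.0270·8/12) = 411.6007 × 1.018163 = 419.0766
Value (long) = (F − K)·e^(−rT) = (419.0766 − 476.24) × 0.982161 = -56.1437
Value = -$56.14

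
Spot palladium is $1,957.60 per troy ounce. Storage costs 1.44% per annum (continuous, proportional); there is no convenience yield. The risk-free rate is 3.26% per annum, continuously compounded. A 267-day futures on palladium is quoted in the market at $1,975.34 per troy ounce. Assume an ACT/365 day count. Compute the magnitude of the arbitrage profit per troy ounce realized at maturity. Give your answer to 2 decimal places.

Fair futures: F* = S·e^(carry·T), with carry = (r + u) = 0.0326 + 0.0144 = 0.0470
F* = 1957.60 · e^(0.0470 × 267/365) = 1957.60 · e^0.03438082 = 1957.60 × 1.03497867 = $2026.0742
Market $1975.34 < fair $2026.0742: forward underpriced → reverse cash-and-carry (short spot, go long the forward).
At maturity, profit = |F_mkt − F*| = |1975.34 − 2026.0742| = $50.73 per troy ounce

$50.73 per troy ounce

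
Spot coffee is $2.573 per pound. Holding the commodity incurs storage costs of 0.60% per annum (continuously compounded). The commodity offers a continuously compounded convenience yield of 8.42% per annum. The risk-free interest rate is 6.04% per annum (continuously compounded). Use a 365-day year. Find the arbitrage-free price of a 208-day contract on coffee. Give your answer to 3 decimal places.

$2.547 per pound

Net carry = r + u − y = 0.0604 + 0.0060 − 0.0842 = -0.0178
F = S·e^((r+u−y)T) = 2.573 · e^(-0.0178 × 208/365) = 2.573 · e^-0.010144
= 2.573 × 0.989907 = $2.547 per pound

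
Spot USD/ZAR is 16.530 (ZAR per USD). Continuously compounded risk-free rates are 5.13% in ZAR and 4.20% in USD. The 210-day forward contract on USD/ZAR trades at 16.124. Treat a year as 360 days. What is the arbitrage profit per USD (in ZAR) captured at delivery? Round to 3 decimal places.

Fair forward: F* = S·e^(carry·T), with carry = (r_ZAR − r_USD) = 0.0513 − 0.0420 = 0.0093
F* = 16.530 · e^(0.0093 × 210/360) = 16.530 · e^0.005425 = 16.530 × 1.005440 = 16.6199
Market 16.124 < fair 16.6199: forward underpriced → reverse cash-and-carry (short spot, go long the forward).
At maturity, profit = |F_mkt − F*| = |16.124 − 16.6199| = 0.496 per USD (in ZAR)

0.496 per USD (in ZAR)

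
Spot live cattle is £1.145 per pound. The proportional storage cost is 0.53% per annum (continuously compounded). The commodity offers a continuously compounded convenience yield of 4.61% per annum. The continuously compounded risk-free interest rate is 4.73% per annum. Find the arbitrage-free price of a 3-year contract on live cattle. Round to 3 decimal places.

£1.168 per pound

Net carry = r + u − y = 0.0473 + 0.0053 − 0.0461 = 0.0065
F = S·e^((r+u−y)T) = 1.145 · e^(0.0065 × 3) = 1.145 · e^0.019500
= 1.145 × 1.019691 = £1.168 per pound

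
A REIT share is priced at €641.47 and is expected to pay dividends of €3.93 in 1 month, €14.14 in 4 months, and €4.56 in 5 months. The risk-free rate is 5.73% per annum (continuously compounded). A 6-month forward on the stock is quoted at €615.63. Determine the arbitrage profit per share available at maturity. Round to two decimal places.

PV(dividends) I = 3.93·e^(−0.0573·1/12) + 14.14·e^(−0.0573·4/12) + 4.56·e^(−0.0573·5/12) = 22.2362
Fair forward F* = (S − I)·e^(rT) = (641.47 − 22.2362)·e^0.028650 = 619.2338 × 1.029064 = 637.2312
Market €615.63 < fair 637.2312: forward underpriced → reverse cash-and-carry (short the stock, invest proceeds at r, pay the dividends, go long the forward).
Profit at T = |F_mkt − F*| = |615.63 − 637.2312| = €21.60 per share

€21.60 per share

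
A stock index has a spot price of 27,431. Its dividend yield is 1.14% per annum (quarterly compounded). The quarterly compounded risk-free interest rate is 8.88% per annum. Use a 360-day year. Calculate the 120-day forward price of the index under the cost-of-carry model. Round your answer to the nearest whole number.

28,139

F = S · (1+r/4)^(4T) / (1+q/4)^(4T)
= 27431 × 1.029709 / 1.003802 = 27431 × 1.025809
F = 28,139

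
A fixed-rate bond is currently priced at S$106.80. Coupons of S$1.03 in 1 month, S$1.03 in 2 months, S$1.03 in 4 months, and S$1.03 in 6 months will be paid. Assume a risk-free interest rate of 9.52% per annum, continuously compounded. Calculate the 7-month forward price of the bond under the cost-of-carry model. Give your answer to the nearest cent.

S$108.65

PV(coupons) I = 1.03·e^(−0.0952·1/12) + 1.03·e^(−0.0952·2/12) + 1.03·e^(−0.0952·4/12) + 1.03·e^(−0.0952·6/12)
I = 1.0219 + 1.0138 + 0.9978 + 0.9821 = 4.0156
F = (S − I)·e^(rT) = (106.80 − 4.0156) · e^(0.0952·7/12)
= 102.7844 · e^0.055533 = 102.7844 × 1.057104 = S$108.65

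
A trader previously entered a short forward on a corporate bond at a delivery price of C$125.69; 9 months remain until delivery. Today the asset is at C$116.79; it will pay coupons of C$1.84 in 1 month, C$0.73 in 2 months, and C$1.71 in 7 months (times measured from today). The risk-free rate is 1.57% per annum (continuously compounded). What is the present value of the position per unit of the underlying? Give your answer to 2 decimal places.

C$11.69

PV(remaining coupons) I = 1.84·e^(−0.0157·1/12) + 0.73·e^(−0.0157·2/12) + 1.71·e^(−0.0157·7/12) = 4.2601
Current forward F = (S − I)·e^(rT) = (116.79 − 4.2601)·e^(0.0157·9/12) = 112.5299 × 1.011845 = 113.8628
Value (long) = (F − K)·e^(−rT) = (113.8628 − 125.69) × 0.988294 = -11.6888
Short position value = −(long value) = C$11.69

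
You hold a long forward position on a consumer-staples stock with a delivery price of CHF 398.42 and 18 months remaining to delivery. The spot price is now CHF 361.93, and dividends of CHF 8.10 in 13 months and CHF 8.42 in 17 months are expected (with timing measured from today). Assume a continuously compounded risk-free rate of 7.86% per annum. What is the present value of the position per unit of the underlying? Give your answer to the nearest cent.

PV(remaining dividends) I = 8.10·e^(−0.0786·13/12) + 8.42·e^(−0.0786·17/12) = 14.9716
Current forward F = (S − I)·e^(rT) = (361.93 − 14.9716)·e^(0.0786·18/12) = 346.9584 × 1.125132 = 390.3740
Value (long) = (F − K)·e^(−rT) = (390.3740 − 398.42) × 0.888785 = -7.1512
Value = -CHF 7.15

-CHF 7.15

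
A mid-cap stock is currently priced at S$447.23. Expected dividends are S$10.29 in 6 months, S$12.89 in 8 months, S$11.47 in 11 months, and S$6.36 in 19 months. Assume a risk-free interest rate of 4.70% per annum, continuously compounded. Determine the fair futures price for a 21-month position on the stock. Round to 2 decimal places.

S$442.76

PV(dividends) I = 10.29·e^(−0.0470·6/12) + 12.89·e^(−0.0470·8/12) + 11.47·e^(−0.0470·11/12) + 6.36·e^(−0.0470·19/12)
I = 10.0510 + 12.4924 + 10.9863 + 5.9039 = 39.4336
F = (S − I)·e^(rT) = (447.23 − 39.4336) · e^(0.0470·21/12)
= 407.7964 · e^0.082250 = 407.7964 × 1.085727 = S$442.76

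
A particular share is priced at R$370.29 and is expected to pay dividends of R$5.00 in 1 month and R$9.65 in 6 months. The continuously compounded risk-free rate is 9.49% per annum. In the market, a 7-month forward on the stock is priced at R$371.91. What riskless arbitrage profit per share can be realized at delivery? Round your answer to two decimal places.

R$4.49 per share

PV(dividends) I = 5.00·e^(−0.0949·1/12) + 9.65·e^(−0.0949·6/12) = 14.1634
Fair forward F* = (S − I)·e^(rT) = (370.29 − 14.1634)·e^0.055358 = 356.1266 × 1.056919 = 376.3970
Market R$371.91 < fair 376.3970: forward underpriced → reverse cash-and-carry (short the stock, invest proceeds at r, pay the dividends, go long the forward).
Profit at T = |F_mkt − F*| = |371.91 − 376.3970| = R$4.49 per share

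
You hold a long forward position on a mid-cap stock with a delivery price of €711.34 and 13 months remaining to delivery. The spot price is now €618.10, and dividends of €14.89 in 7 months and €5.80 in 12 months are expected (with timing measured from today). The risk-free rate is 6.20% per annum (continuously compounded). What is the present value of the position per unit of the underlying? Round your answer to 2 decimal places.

PV(remaining dividends) I = 14.89·e^(−0.0620·7/12) + 5.80·e^(−0.0620·12/12) = 19.8124
Current forward F = (S − I)·e^(rT) = (618.10 − 19.8124)·e^(0.0620·13/12) = 598.2876 × 1.069474 = 639.8530
Value (long) = (F − K)·e^(−rT) = (639.8530 − 711.34) × 0.935039 = -66.8431
Value = -€66.84

-€66.84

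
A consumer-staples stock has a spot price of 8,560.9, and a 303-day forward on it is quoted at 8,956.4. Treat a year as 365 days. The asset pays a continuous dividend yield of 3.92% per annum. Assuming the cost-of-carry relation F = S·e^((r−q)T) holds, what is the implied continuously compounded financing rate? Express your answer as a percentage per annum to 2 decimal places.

9.36%

From F = S·e^((r−q)T): (r − q) = ln(F/S)/T
ln(8956.4/8560.9) = ln(1.046198) = 0.045163
(r − q) = 0.045163 / (303/365) = 0.054404
r = ln(F/S)/T + q = 0.054404 + 0.0392 = 0.093604
r = 9.36%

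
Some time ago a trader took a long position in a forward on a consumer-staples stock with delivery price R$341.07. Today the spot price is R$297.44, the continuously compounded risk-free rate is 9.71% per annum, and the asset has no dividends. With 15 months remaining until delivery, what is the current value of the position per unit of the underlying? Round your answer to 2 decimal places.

-R$4.65

Current fair forward for the remaining 15 months: F = S·e^(r·T), r = 0.0971
F = 297.44 · e^(0.0971 × 15/12) = 297.44 × 1.129048 = 335.8240
Value of long forward = (F − K)·e^(−rT) = (335.8240 − 341.07) · e^(−0.0971·15/12)
= -5.2460 × 0.885702 = -4.65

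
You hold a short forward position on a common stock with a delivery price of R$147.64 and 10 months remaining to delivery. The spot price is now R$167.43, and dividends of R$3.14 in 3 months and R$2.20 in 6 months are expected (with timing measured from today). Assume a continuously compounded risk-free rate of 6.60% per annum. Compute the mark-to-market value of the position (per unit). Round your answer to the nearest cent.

PV(remaining dividends) I = 3.14·e^(−0.0660·3/12) + 2.20·e^(−0.0660·6/12) = 5.2172
Current forward F = (S − I)·e^(rT) = (167.43 − 5.2172)·e^(0.0660·10/12) = 162.2128 × 1.056541 = 171.3845
Value (long) = (F − K)·e^(−rT) = (171.3845 − 147.64) × 0.946485 = 22.4738
Short position value = −(long value) = -R$22.47

-R$22.47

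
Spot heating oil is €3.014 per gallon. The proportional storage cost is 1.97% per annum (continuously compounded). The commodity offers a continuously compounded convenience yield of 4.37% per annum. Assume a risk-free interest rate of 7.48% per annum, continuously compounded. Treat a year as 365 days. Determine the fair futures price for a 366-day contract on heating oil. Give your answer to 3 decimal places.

€3.172 per gallon

Net carry = r + u − y = 0.0748 + 0.0197 − 0.0437 = 0.0508
F = S·e^((r+u−y)T) = 3.014 · e^(0.0508 × 366/365) = 3.014 · e^0.050939
= 3.014 × 1.052259 = €3.172 per gallon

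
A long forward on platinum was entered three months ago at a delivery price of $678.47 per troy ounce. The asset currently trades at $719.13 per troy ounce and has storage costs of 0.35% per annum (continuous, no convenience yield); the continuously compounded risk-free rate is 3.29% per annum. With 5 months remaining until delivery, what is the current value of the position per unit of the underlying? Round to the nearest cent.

$50.95 per troy ounce

Current fair forward for the remaining 5 months: F = S·e^((r + u)·T), (r + u) = 0.0329 + 0.0035 = 0.0364
F = 719.13 · e^(0.0364 × 5/12) = 719.13 × 1.015282 = 730.1197
Value of long forward = (F − K)·e^(−rT) = (730.1197 − 678.47) · e^(−0.0329·5/12)
= 51.6497 × 0.986385 = 50.95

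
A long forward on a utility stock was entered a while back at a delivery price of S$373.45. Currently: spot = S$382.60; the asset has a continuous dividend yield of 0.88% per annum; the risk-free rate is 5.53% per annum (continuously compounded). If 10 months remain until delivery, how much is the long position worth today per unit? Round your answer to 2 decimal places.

Current fair forward for the remaining 10 months: F = S·e^((r − q)·T), (r − q) = 0.0553 − 0.0088 = 0.0465
F = 382.60 · e^(0.0465 × 10/12) = 382.60 × 1.039511 = 397.7169
Value of long forward = (F − K)·e^(−rT) = (397.7169 − 373.45) · e^(−0.0553·10/12)
= 24.2669 × 0.954962 = 23.17

S$23.17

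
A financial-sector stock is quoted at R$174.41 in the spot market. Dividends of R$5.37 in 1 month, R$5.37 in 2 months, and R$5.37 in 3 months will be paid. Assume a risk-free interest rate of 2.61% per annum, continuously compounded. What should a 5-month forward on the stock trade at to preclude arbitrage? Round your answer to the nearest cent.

PV(dividends) I = 5.37·e^(−0.0261·1/12) + 5.37·e^(−0.0261·2/12) + 5.37·e^(−0.0261·3/12)
I = 5.3583 + 5.3467 + 5.3351 = 16.0401
F = (S − I)·e^(rT) = (174.41 − 16.0401) · e^(0.0261·5/12)
= 158.3699 · e^0.010875 = 158.3699 × 1.010934 = R$160.10

R$160.10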